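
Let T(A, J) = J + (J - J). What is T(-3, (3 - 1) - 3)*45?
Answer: -45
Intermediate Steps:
T(A, J) = J (T(A, J) = J + 0 = J)
T(-3, (3 - 1) - 3)*45 = ((3 - 1) - 3)*45 = (2 - 3)*45 = -1*45 = -45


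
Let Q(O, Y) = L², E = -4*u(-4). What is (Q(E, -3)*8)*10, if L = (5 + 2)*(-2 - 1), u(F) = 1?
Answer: 35280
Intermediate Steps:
L = -21 (L = 7*(-3) = -21)
E = -4 (E = -4*1 = -4)
Q(O, Y) = 441 (Q(O, Y) = (-21)² = 441)
(Q(E, -3)*8)*10 = (441*8)*10 = 3528*10 = 35280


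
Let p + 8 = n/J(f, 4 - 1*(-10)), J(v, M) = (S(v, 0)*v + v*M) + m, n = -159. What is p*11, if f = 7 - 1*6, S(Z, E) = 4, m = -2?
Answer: -3157/16 ≈ -197.31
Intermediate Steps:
f = 1 (f = 7 - 6 = 1)
J(v, M) = -2 + 4*v + M*v (J(v, M) = (4*v + v*M) - 2 = (4*v + M*v) - 2 = -2 + 4*v + M*v)
p = -287/16 (p = -8 - 159/(-2 + 4*1 + (4 - 1*(-10))*1) = -8 - 159/(-2 + 4 + (4 + 10)*1) = -8 - 159/(-2 + 4 + 14*1) = -8 - 159/(-2 + 4 + 14) = -8 - 159/16 = -287/16 ≈ -17.938)
p*11 = -287/16*11 = -3157/16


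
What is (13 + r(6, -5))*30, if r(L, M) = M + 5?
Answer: 390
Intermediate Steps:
r(L, M) = 5 + M
(13 + r(6, -5))*30 = (13 + (5 - 5))*30 = (13 + 0)*30 = 13*30 = 390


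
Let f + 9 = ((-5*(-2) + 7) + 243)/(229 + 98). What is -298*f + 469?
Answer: 952897/327 ≈ 2914.1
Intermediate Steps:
f = -2683/327 (f = -9 + ((-5*(-2) + 7) + 243)/(229 + 98) = -9 + ((10 + 7) + 243)/327 = -9 + (17 + 243)*(1/327) = -9 + 260*(1/327) = -9 + 260/327 = -2683/327 ≈ -8.2049)
-298*f + 469 = -298*(-2683/327) + 469 = 799534/327 + 469 = 952897/327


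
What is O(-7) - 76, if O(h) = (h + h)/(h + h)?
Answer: -75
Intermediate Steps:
O(h) = 1 (O(h) = (2*h)/((2*h)) = (2*h)*(1/(2*h)) = 1)
O(-7) - 76 = 1 - 76 = -75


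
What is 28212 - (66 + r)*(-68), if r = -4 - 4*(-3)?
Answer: 33244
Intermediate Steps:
r = 8 (r = -4 + 12 = 8)
28212 - (66 + r)*(-68) = 28212 - (66 + 8)*(-68) = 28212 - 74*(-68) = 28212 - 1*(-5032) = 28212 + 5032 = 33244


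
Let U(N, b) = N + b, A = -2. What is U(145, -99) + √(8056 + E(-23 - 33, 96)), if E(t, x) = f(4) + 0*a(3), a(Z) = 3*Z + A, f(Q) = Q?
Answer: 46 + 2*√2015 ≈ 135.78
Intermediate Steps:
a(Z) = -2 + 3*Z (a(Z) = 3*Z - 2 = -2 + 3*Z)
E(t, x) = 4 (E(t, x) = 4 + 0*(-2 + 3*3) = 4 + 0*(-2 + 9) = 4 + 0*7 = 4 + 0 = 4)
U(145, -99) + √(8056 + E(-23 - 33, 96)) = (145 - 99) + √(8056 + 4) = 46 + √8060 = 46 + 2*√2015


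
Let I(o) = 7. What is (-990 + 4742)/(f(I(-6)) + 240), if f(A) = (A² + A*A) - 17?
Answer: 3752/321 ≈ 11.688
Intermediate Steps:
f(A) = -17 + 2*A² (f(A) = (A² + A²) - 17 = 2*A² - 17 = -17 + 2*A²)
(-990 + 4742)/(f(I(-6)) + 240) = (-990 + 4742)/((-17 + 2*7²) + 240) = 3752/((-17 + 2*49) + 240) = 3752/((-17 + 98) + 240) = 3752/(81 + 240) = 3752/321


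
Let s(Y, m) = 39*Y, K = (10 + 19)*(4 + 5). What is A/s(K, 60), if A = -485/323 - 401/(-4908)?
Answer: -2250857/16136605836 ≈ -0.00013949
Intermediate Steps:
K = 261 (K = 29*9 = 261)
A = -2250857/1585284 (A = -485*1/323 - 401*(-1/4908) = -485/323 + 401/4908 = -2250857/1585284 ≈ -1.4198)
A/s(K, 60) = -2250857/(1585284*(39*261)) = -2250857/1585284/10179 = -2250857/1585284*1/10179 = -2250857/16136605836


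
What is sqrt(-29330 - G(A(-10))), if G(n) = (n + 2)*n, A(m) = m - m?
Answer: I*sqrt(29330) ≈ 171.26*I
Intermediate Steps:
A(m) = 0
G(n) = n*(2 + n) (G(n) = (2 + n)*n = n*(2 + n))
sqrt(-29330 - G(A(-10))) = sqrt(-29330 - 0*(2 + 0)) = sqrt(-29330 - 0*2) = sqrt(-29330 - 1*0) = sqrt(-29330 + 0) = sqrt(-29330) = I*sqrt(29330)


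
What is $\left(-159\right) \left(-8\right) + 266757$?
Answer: $268029$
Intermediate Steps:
$\left(-159\right) \left(-8\right) + 266757 = 1272 + 266757 = 268029$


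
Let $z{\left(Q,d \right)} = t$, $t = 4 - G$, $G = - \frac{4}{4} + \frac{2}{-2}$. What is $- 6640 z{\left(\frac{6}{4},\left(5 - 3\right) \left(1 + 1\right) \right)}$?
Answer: $-39840$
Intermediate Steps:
$G = -2$ ($G = \left(-4\right) \frac{1}{4} + 2 \left(- \frac{1}{2}\right) = -1 - 1 = -2$)
$t = 6$ ($t = 4 - -2 = 4 + 2 = 6$)
$z{\left(Q,d \right)} = 6$
$- 6640 z{\left(\frac{6}{4},\left(5 - 3\right) \left(1 + 1\right) \right)} = \left(-6640\right) 6 = -39840$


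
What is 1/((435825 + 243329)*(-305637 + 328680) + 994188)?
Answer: 1/15650739810 ≈ 6.3895e-11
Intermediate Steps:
1/((435825 + 243329)*(-305637 + 328680) + 994188) = 1/(679154*23043 + 994188) = 1/(15649745622 + 994188) = 1/15650739810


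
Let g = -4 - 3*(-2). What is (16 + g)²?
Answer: 324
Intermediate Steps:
g = 2 (g = -4 + 6 = 2)
(16 + g)² = (16 + 2)² = 18² = 324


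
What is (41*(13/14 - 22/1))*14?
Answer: -12095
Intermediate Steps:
(41*(13/14 - 22/1))*14 = (41*(13*(1/14) - 22*1))*14 = (41*(13/14 - 22))*14 = (41*(-295/14))*14 = -12095/14*14 = -12095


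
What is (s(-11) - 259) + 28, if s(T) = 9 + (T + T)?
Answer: -244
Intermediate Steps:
s(T) = 9 + 2*T
(s(-11) - 259) + 28 = ((9 + 2*(-11)) - 259) + 28 = ((9 - 22) - 259) + 28 = (-13 - 259) + 28 = -272 + 28 = -244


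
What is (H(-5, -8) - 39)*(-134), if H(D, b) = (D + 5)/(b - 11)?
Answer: 5226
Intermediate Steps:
H(D, b) = (5 + D)/(-11 + b)
(H(-5, -8) - 39)*(-134) = ((5 - 5)/(-11 - 8) - 39)*(-134) = (0/(-19) - 39)*(-134) = (-1/19*0 - 39)*(-134) = (0 - 39)*(-134) = -39*(-134) = 5226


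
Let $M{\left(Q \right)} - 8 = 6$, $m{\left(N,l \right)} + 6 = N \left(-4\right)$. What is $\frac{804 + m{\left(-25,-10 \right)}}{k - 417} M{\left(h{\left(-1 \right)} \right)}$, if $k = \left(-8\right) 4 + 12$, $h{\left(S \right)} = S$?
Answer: $- \frac{12572}{437} \approx -28.769$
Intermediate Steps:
$m{\left(N,l \right)} = -6 - 4 N$ ($m{\left(N,l \right)} = -6 + N \left(-4\right) = -6 - 4 N$)
$k = -20$ ($k = -32 + 12 = -20$)
$M{\left(Q \right)} = 14$ ($M{\left(Q \right)} = 8 + 6 = 14$)
$\frac{804 + m{\left(-25,-10 \right)}}{k - 417} M{\left(h{\left(-1 \right)} \right)} = \frac{804 - -94}{-20 - 417} \cdot 14 = \frac{804 + \left(-6 + 100\right)}{-437} \cdot 14 = \left(804 + 94\right) \left(- \frac{1}{437}\right) 14 = 898 \left(- \frac{1}{437}\right) 14 = \left(- \frac{898}{437}\right) 14 = - \frac{12572}{437}$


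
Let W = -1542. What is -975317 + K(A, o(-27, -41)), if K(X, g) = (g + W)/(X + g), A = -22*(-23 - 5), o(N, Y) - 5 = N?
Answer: -289669931/297 ≈ -9.7532e+5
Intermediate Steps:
o(N, Y) = 5 + N
A = 616 (A = -22*(-28) = 616)
K(X, g) = (-1542 + g)/(X + g) (K(X, g) = (g - 1542)/(X + g) = (-1542 + g)/(X + g))
-975317 + K(A, o(-27, -41)) = -975317 + (-1542 + (5 - 27))/(616 + (5 - 27)) = -975317 + (-1542 - 22)/(616 - 22) = -975317 - 1564/594 = -975317 + (1/594)*(-1564) = -975317 - 782/297 = -289669931/297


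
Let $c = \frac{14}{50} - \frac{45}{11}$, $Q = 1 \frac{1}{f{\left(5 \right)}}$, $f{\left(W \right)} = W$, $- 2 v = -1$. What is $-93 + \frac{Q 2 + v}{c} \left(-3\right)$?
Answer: $- \frac{193443}{2096} \approx -92.292$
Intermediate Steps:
$v = \frac{1}{2}$ ($v = \left(- \frac{1}{2}\right) \left(-1\right) = \frac{1}{2} \approx 0.5$)
$Q = \frac{1}{5}$ ($Q = 1 \cdot \frac{1}{5} = \frac{1}{5} \approx 0.2$)
$c = - \frac{1048}{275}$ ($c = 14 \cdot \frac{1}{50} - \frac{45}{11} = \frac{7}{25} - \frac{45}{11} = - \frac{1048}{275} \approx -3.8109$)
$-93 + \frac{Q 2 + v}{c} \left(-3\right) = -93 + \frac{\frac{1}{5} \cdot 2 + \frac{1}{2}}{- \frac{1048}{275}} \left(-3\right) = -93 + \left(\frac{2}{5} + \frac{1}{2}\right) \left(- \frac{275}{1048}\right) \left(-3\right) = -93 + \frac{9}{10} \left(- \frac{275}{1048}\right) \left(-3\right) = -93 - - \frac{1485}{2096} = -93 + \frac{1485}{2096} = - \frac{193443}{2096}$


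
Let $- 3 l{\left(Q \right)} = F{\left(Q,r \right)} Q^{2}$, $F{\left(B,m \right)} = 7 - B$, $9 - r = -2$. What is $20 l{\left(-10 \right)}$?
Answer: $- \frac{34000}{3} \approx -11333.0$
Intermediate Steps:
$r = 11$ ($r = 9 - -2 = 9 + 2 = 11$)
$l{\left(Q \right)} = - \frac{Q^{2} \left(7 - Q\right)}{3}$ ($l{\left(Q \right)} = - \frac{\left(7 - Q\right) Q^{2}}{3} = - \frac{Q^{2} \left(7 - Q\right)}{3}$)
$20 l{\left(-10 \right)} = 20 \frac{\left(-10\right)^{2} \left(-7 - 10\right)}{3} = 20 \cdot \frac{1}{3} \cdot 100 \left(-17\right) = 20 \left(- \frac{1700}{3}\right) = - \frac{34000}{3}$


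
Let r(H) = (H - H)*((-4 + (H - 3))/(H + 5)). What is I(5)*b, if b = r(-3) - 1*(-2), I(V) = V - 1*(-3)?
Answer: 16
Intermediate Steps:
I(V) = 3 + V (I(V) = V + 3 = 3 + V)
r(H) = 0 (r(H) = 0*((-4 + (-3 + H))/(5 + H)) = 0*((-7 + H)/(5 + H)) = 0)
b = 2 (b = 0 - 1*(-2) = 0 + 2 = 2)
I(5)*b = (3 + 5)*2 = 8*2 = 16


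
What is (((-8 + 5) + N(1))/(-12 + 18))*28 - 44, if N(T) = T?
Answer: -160/3 ≈ -53.333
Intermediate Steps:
(((-8 + 5) + N(1))/(-12 + 18))*28 - 44 = (((-8 + 5) + 1)/(-12 + 18))*28 - 44 = ((-3 + 1)/6)*28 - 44 = -2*⅙*28 - 44 = -⅓*28 - 44 = -28/3 - 44 = -160/3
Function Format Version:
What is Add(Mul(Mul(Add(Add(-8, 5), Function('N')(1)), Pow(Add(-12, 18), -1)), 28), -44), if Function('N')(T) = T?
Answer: Rational(-160, 3) ≈ -53.333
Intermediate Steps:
Add(Mul(Mul(Add(Add(-8, 5), Function('N')(1)), Pow(Add(-12, 18), -1)), 28), -44) = Add(Mul(Mul(Add(Add(-8, 5), 1), Pow(Add(-12, 18), -1)), 28), -44) = Add(Mul(Mul(Add(-3, 1), Pow(6, -1)), 28), -44) = Add(Mul(Mul(-2, Rational(1, 6)), 28), -44) = Add(Mul(Rational(-1, 3), 28), -44) = Add(Rational(-28, 3), -44) = Rational(-160, 3)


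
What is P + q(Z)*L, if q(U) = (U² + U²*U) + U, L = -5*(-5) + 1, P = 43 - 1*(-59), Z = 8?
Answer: 15286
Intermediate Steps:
P = 102 (P = 43 + 59 = 102)
L = 26 (L = 25 + 1 = 26)
q(U) = U + U² + U³ (q(U) = (U² + U³) + U = U + U² + U³)
P + q(Z)*L = 102 + (8*(1 + 8 + 8²))*26 = 102 + (8*(1 + 8 + 64))*26 = 102 + (8*73)*26 = 102 + 584*26 = 102 + 15184 = 15286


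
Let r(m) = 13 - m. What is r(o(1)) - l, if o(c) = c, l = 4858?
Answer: -4846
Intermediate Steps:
r(o(1)) - l = (13 - 1*1) - 1*4858 = (13 - 1) - 4858 = 12 - 4858 = -4846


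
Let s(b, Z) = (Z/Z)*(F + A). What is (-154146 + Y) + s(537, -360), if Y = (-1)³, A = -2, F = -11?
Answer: -154160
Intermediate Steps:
s(b, Z) = -13 (s(b, Z) = (Z/Z)*(-11 - 2) = 1*(-13) = -13)
Y = -1
(-154146 + Y) + s(537, -360) = (-154146 - 1) - 13 = -154147 - 13 = -154160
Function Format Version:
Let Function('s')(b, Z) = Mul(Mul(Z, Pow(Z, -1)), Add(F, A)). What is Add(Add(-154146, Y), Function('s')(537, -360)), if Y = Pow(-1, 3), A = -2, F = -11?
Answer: -154160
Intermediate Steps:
Function('s')(b, Z) = -13 (Function('s')(b, Z) = Mul(Mul(Z, Pow(Z, -1)), Add(-11, -2)) = Mul(1, -13) = -13)
Y = -1
Add(Add(-154146, Y), Function('s')(537, -360)) = Add(Add(-154146, -1), -13) = Add(-154147, -13) = -154160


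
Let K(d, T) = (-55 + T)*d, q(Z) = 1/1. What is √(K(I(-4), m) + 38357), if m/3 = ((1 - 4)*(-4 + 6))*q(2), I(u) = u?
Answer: √38649 ≈ 196.59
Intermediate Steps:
q(Z) = 1
m = -18 (m = 3*(((1 - 4)*(-4 + 6))*1) = 3*(-3*2*1) = 3*(-6*1) = 3*(-6) = -18)
K(d, T) = d*(-55 + T)
√(K(I(-4), m) + 38357) = √(-4*(-55 - 18) + 38357) = √(-4*(-73) + 38357) = √(292 + 38357) = √38649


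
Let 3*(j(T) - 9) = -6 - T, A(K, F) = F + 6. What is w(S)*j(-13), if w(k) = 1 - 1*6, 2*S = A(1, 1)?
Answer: -170/3 ≈ -56.667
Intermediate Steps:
A(K, F) = 6 + F
j(T) = 7 - T/3 (j(T) = 9 + (-6 - T)/3 = 9 + (-2 - T/3) = 7 - T/3)
S = 7/2 (S = (6 + 1)/2 = (1/2)*7 = 7/2 ≈ 3.5000)
w(k) = -5 (w(k) = 1 - 6 = -5)
w(S)*j(-13) = -5*(7 - 1/3*(-13)) = -5*(7 + 13/3) = -5*34/3 = -170/3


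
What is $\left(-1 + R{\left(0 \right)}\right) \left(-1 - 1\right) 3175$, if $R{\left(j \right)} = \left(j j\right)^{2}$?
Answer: $6350$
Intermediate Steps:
$R{\left(j \right)} = j^{4}$ ($R{\left(j \right)} = \left(j^{2}\right)^{2} = j^{4}$)
$\left(-1 + R{\left(0 \right)}\right) \left(-1 - 1\right) 3175 = \left(-1 + 0^{4}\right) \left(-1 - 1\right) 3175 = \left(-1 + 0\right) \left(-2\right) 3175 = \left(-1\right) \left(-2\right) 3175 = 2 \cdot 3175 = 6350$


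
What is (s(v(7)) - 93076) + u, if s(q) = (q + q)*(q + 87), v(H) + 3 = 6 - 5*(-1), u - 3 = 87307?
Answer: -4246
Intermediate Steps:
u = 87310 (u = 3 + 87307 = 87310)
v(H) = 8 (v(H) = -3 + (6 - 5*(-1)) = -3 + (6 + 5) = -3 + 11 = 8)
s(q) = 2*q*(87 + q) (s(q) = (2*q)*(87 + q) = 2*q*(87 + q))
(s(v(7)) - 93076) + u = (2*8*(87 + 8) - 93076) + 87310 = (2*8*95 - 93076) + 87310 = (1520 - 93076) + 87310 = -91556 + 87310 = -4246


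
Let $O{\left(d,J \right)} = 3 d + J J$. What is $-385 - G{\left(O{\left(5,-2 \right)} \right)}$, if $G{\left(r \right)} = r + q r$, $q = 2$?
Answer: $-442$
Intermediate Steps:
$O{\left(d,J \right)} = J^{2} + 3 d$ ($O{\left(d,J \right)} = 3 d + J^{2} = J^{2} + 3 d$)
$G{\left(r \right)} = 3 r$ ($G{\left(r \right)} = r + 2 r = 3 r$)
$-385 - G{\left(O{\left(5,-2 \right)} \right)} = -385 - 3 \left(\left(-2\right)^{2} + 3 \cdot 5\right) = -385 - 3 \left(4 + 15\right) = -385 - 3 \cdot 19 = -385 - 57 = -442$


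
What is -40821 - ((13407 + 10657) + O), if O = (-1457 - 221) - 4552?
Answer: -58655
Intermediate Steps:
O = -6230 (O = -1678 - 4552 = -6230)
-40821 - ((13407 + 10657) + O) = -40821 - ((13407 + 10657) - 6230) = -40821 - (24064 - 6230) = -40821 - 1*17834 = -40821 - 17834 = -58655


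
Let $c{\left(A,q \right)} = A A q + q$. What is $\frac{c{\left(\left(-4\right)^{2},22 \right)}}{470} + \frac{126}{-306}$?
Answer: $\frac{46414}{3995} \approx 11.618$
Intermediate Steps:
$c{\left(A,q \right)} = q + q A^{2}$ ($c{\left(A,q \right)} = A^{2} q + q = q A^{2} + q = q + q A^{2}$)
$\frac{c{\left(\left(-4\right)^{2},22 \right)}}{470} + \frac{126}{-306} = \frac{22 \left(1 + \left(\left(-4\right)^{2}\right)^{2}\right)}{470} + \frac{126}{-306} = 22 \left(1 + 16^{2}\right) \frac{1}{470} + 126 \left(- \frac{1}{306}\right) = 22 \left(1 + 256\right) \frac{1}{470} - \frac{7}{17} = 22 \cdot 257 \cdot \frac{1}{470} - \frac{7}{17} = 5654 \cdot \frac{1}{470} - \frac{7}{17} = \frac{2827}{235} - \frac{7}{17} = \frac{46414}{3995}$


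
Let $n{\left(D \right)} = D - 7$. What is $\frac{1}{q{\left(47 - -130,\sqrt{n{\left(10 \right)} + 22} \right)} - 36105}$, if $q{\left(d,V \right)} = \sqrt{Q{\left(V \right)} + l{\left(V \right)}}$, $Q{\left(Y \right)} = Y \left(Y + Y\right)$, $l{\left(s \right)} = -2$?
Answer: $- \frac{12035}{434523659} - \frac{4 \sqrt{3}}{1303570977} \approx -2.7702 \cdot 10^{-5}$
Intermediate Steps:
$Q{\left(Y \right)} = 2 Y^{2}$ ($Q{\left(Y \right)} = Y 2 Y = 2 Y^{2}$)
$n{\left(D \right)} = -7 + D$ ($n{\left(D \right)} = D - 7 = -7 + D$)
$q{\left(d,V \right)} = \sqrt{-2 + 2 V^{2}}$ ($q{\left(d,V \right)} = \sqrt{2 V^{2} - 2} = \sqrt{-2 + 2 V^{2}}$)
$\frac{1}{q{\left(47 - -130,\sqrt{n{\left(10 \right)} + 22} \right)} - 36105} = \frac{1}{\sqrt{-2 + 2 \left(\sqrt{\left(-7 + 10\right) + 22}\right)^{2}} - 36105} = \frac{1}{\sqrt{-2 + 2 \left(\sqrt{3 + 22}\right)^{2}} - 36105} = \frac{1}{\sqrt{-2 + 2 \left(\sqrt{25}\right)^{2}} - 36105} = \frac{1}{\sqrt{-2 + 2 \cdot 5^{2}} - 36105} = \frac{1}{\sqrt{-2 + 2 \cdot 25} - 36105} = \frac{1}{\sqrt{-2 + 50} - 36105} = \frac{1}{\sqrt{48} - 36105} = \frac{1}{4 \sqrt{3} - 36105} = \frac{1}{-36105 + 4 \sqrt{3}}$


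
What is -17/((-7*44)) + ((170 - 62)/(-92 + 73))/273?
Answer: 2615/76076 ≈ 0.034374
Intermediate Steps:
-17/((-7*44)) + ((170 - 62)/(-92 + 73))/273 = -17/(-308) + (108/(-19))*(1/273) = -17*(-1/308) + (108*(-1/19))*(1/273) = 17/308 - 108/19*1/273 = 17/308 - 36/1729 = 2615/76076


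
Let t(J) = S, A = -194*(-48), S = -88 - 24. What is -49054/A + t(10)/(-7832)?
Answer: -23946749/4558224 ≈ -5.2535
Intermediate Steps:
S = -112
A = 9312
t(J) = -112
-49054/A + t(10)/(-7832) = -49054/9312 - 112/(-7832) = -49054*1/9312 - 112*(-1/7832) = -24527/4656 + 14/979 = -23946749/4558224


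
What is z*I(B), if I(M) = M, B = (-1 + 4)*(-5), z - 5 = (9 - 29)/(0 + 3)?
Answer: 25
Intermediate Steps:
z = -5/3 (z = 5 + (9 - 29)/(0 + 3) = 5 - 20/3 = -5/3 ≈ -1.6667)
B = -15 (B = 3*(-5) = -15)
z*I(B) = -5/3*(-15) = 25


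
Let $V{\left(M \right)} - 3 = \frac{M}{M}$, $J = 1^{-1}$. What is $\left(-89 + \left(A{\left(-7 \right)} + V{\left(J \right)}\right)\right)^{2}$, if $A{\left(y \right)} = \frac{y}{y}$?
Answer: $7056$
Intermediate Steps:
$A{\left(y \right)} = 1$
$J = 1$
$V{\left(M \right)} = 4$ ($V{\left(M \right)} = 3 + \frac{M}{M} = 3 + 1 = 4$)
$\left(-89 + \left(A{\left(-7 \right)} + V{\left(J \right)}\right)\right)^{2} = \left(-89 + \left(1 + 4\right)\right)^{2} = \left(-89 + 5\right)^{2} = \left(-84\right)^{2} = 7056$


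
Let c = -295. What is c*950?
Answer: -280250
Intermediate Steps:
c*950 = -295*950 = -280250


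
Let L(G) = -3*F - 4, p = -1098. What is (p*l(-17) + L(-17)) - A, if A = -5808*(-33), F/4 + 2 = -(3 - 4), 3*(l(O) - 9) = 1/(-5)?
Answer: -1007324/5 ≈ -2.0146e+5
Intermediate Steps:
l(O) = 134/15 (l(O) = 9 + (1/3)/(-5) = 9 + (1/3)*(-1/5) = 9 - 1/15 = 134/15)
F = -4 (F = -8 + 4*(-(3 - 4)) = -8 + 4*(-1*(-1)) = -8 + 4*1 = -8 + 4 = -4)
L(G) = 8 (L(G) = -3*(-4) - 4 = 12 - 4 = 8)
A = 191664
(p*l(-17) + L(-17)) - A = (-1098*134/15 + 8) - 1*191664 = (-49044/5 + 8) - 191664 = -49004/5 - 191664 = -1007324/5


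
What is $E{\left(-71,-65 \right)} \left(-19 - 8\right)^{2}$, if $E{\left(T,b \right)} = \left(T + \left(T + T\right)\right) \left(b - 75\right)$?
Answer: $21738780$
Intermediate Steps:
$E{\left(T,b \right)} = 3 T \left(-75 + b\right)$ ($E{\left(T,b \right)} = \left(T + 2 T\right) \left(-75 + b\right) = 3 T \left(-75 + b\right)$)
$E{\left(-71,-65 \right)} \left(-19 - 8\right)^{2} = 3 \left(-71\right) \left(-75 - 65\right) \left(-19 - 8\right)^{2} = 3 \left(-71\right) \left(-140\right) \left(-27\right)^{2} = 29820 \cdot 729 = 21738780$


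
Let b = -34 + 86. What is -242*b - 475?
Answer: -13059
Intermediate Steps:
b = 52
-242*b - 475 = -242*52 - 475 = -12584 - 475 = -13059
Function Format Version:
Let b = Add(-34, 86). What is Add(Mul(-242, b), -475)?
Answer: -13059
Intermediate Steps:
b = 52
Add(Mul(-242, b), -475) = Add(Mul(-242, 52), -475) = Add(-12584, -475) = -13059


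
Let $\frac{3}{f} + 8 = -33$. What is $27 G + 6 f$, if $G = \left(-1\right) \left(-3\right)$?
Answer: $\frac{3303}{41} \approx 80.561$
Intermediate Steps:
$f = - \frac{3}{41}$ ($f = \frac{3}{-8 - 33} = \frac{3}{-41} = 3 \left(- \frac{1}{41}\right) = - \frac{3}{41} \approx -0.073171$)
$G = 3$
$27 G + 6 f = 27 \cdot 3 + 6 \left(- \frac{3}{41}\right) = 81 - \frac{18}{41} = \frac{3303}{41}$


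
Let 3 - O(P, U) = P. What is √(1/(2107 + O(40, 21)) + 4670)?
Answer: √2223387230/690 ≈ 68.337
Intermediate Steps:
O(P, U) = 3 - P
√(1/(2107 + O(40, 21)) + 4670) = √(1/(2107 + (3 - 1*40)) + 4670) = √(1/(2107 + (3 - 40)) + 4670) = √(1/(2107 - 37) + 4670) = √(1/2070 + 4670) = √(9666901/2070) = √2223387230/690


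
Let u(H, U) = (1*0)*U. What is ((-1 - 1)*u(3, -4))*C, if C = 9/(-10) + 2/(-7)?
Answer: 0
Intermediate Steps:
C = -83/70 (C = 9*(-⅒) + 2*(-⅐) = -9/10 - 2/7 = -83/70 ≈ -1.1857)
u(H, U) = 0 (u(H, U) = 0*U = 0)
((-1 - 1)*u(3, -4))*C = ((-1 - 1)*0)*(-83/70) = -2*0*(-83/70) = 0*(-83/70) = 0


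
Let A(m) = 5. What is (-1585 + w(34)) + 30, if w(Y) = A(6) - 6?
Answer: -1556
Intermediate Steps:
w(Y) = -1 (w(Y) = 5 - 6 = -1)
(-1585 + w(34)) + 30 = (-1585 - 1) + 30 = -1586 + 30 = -1556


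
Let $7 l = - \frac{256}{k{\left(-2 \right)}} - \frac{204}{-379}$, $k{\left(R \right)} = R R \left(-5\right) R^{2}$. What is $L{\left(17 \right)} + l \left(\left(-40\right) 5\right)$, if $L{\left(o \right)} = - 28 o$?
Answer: $- \frac{220884}{379} \approx -582.81$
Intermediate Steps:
$k{\left(R \right)} = - 5 R^{4}$ ($k{\left(R \right)} = R^{2} \left(-5\right) R^{2} = - 5 R^{2} R^{2} = - 5 R^{4}$)
$l = \frac{1012}{1895}$ ($l = \frac{- \frac{256}{\left(-5\right) \left(-2\right)^{4}} - \frac{204}{-379}}{7} = \frac{- \frac{256}{\left(-5\right) 16} - - \frac{204}{379}}{7} = \frac{- \frac{256}{-80} + \frac{204}{379}}{7} = \frac{\left(-256\right) \left(- \frac{1}{80}\right) + \frac{204}{379}}{7} = \frac{\frac{16}{5} + \frac{204}{379}}{7} = \frac{1}{7} \cdot \frac{7084}{1895} = \frac{1012}{1895} \approx 0.53404$)
$L{\left(17 \right)} + l \left(\left(-40\right) 5\right) = \left(-28\right) 17 + \frac{1012 \left(\left(-40\right) 5\right)}{1895} = -476 + \frac{1012}{1895} \left(-200\right) = -476 - \frac{40480}{379} = - \frac{220884}{379}$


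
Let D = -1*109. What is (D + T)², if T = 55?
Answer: 2916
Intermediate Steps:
D = -109
(D + T)² = (-109 + 55)² = (-54)² = 2916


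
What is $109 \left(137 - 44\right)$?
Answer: $10137$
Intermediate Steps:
$109 \left(137 - 44\right) = 109 \cdot 93 = 10137$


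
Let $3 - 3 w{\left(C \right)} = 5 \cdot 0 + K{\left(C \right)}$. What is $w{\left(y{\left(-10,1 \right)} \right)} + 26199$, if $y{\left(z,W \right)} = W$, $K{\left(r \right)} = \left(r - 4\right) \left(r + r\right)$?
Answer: $26202$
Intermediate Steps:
$K{\left(r \right)} = 2 r \left(-4 + r\right)$ ($K{\left(r \right)} = \left(-4 + r\right) 2 r = 2 r \left(-4 + r\right)$)
$w{\left(C \right)} = 1 - \frac{2 C \left(-4 + C\right)}{3}$ ($w{\left(C \right)} = 1 - \frac{5 \cdot 0 + 2 C \left(-4 + C\right)}{3} = 1 - \frac{0 + 2 C \left(-4 + C\right)}{3} = 1 - \frac{2 C \left(-4 + C\right)}{3}$)
$w{\left(y{\left(-10,1 \right)} \right)} + 26199 = \left(1 - \frac{2 \left(-4 + 1\right)}{3}\right) + 26199 = \left(1 - \frac{2}{3} \left(-3\right)\right) + 26199 = \left(1 + 2\right) + 26199 = 3 + 26199 = 26202$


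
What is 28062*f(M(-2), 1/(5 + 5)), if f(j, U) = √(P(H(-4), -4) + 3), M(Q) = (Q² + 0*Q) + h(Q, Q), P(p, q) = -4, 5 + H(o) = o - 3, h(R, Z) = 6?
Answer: 28062*I ≈ 28062.0*I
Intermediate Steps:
H(o) = -8 + o (H(o) = -5 + (o - 3) = -5 + (-3 + o) = -8 + o)
M(Q) = 6 + Q² (M(Q) = (Q² + 0*Q) + 6 = (Q² + 0) + 6 = Q² + 6 = 6 + Q²)
f(j, U) = I (f(j, U) = √(-4 + 3) = √(-1) = I)
28062*f(M(-2), 1/(5 + 5)) = 28062*I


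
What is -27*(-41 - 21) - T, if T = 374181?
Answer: -372507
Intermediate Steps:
-27*(-41 - 21) - T = -27*(-41 - 21) - 1*374181 = -27*(-62) - 374181 = 1674 - 374181 = -372507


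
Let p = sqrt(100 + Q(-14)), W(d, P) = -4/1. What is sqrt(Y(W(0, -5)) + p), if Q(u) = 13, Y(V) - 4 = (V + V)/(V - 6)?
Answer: sqrt(120 + 25*sqrt(113))/5 ≈ 3.9281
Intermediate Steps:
W(d, P) = -4 (W(d, P) = -4*1 = -4)
Y(V) = 4 + 2*V/(-6 + V) (Y(V) = 4 + (V + V)/(V - 6) = 4 + (2*V)/(-6 + V) = 4 + 2*V/(-6 + V))
p = sqrt(113) (p = sqrt(100 + 13) = sqrt(113) ≈ 10.630)
sqrt(Y(W(0, -5)) + p) = sqrt(6*(-4 - 4)/(-6 - 4) + sqrt(113)) = sqrt(6*(-8)/(-10) + sqrt(113)) = sqrt(6*(-1/10)*(-8) + sqrt(113)) = sqrt(24/5 + sqrt(113))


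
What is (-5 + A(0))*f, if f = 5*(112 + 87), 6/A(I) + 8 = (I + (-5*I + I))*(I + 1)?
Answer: -22885/4 ≈ -5721.3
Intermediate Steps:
A(I) = 6/(-8 - 3*I*(1 + I)) (A(I) = 6/(-8 + (I + (-5*I + I))*(I + 1)) = 6/(-8 + (I - 4*I)*(1 + I)) = 6/(-8 + (-3*I)*(1 + I)) = 6/(-8 - 3*I*(1 + I)))
f = 995 (f = 5*199 = 995)
(-5 + A(0))*f = (-5 - 6/(8 + 3*0 + 3*0**2))*995 = (-5 - 6/(8 + 0 + 3*0))*995 = (-5 - 6/(8 + 0 + 0))*995 = (-5 - 6/8)*995 = (-5 - 6*1/8)*995 = (-5 - 3/4)*995 = -23/4*995 = -22885/4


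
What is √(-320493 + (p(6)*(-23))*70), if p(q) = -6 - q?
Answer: I*√301173 ≈ 548.79*I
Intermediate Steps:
√(-320493 + (p(6)*(-23))*70) = √(-320493 + ((-6 - 1*6)*(-23))*70) = √(-320493 + ((-6 - 6)*(-23))*70) = √(-320493 - 12*(-23)*70) = √(-320493 + 276*70) = √(-320493 + 19320) = √(-301173) = I*√301173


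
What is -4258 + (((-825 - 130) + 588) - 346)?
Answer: -4971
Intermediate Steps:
-4258 + (((-825 - 130) + 588) - 346) = -4258 + ((-955 + 588) - 346) = -4258 + (-367 - 346) = -4258 - 713 = -4971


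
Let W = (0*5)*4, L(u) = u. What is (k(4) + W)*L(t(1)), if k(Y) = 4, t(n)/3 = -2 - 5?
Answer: -84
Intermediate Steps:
t(n) = -21 (t(n) = 3*(-2 - 5) = 3*(-7) = -21)
W = 0 (W = 0*4 = 0)
(k(4) + W)*L(t(1)) = (4 + 0)*(-21) = 4*(-21) = -84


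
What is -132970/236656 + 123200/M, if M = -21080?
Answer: -399487835/62358856 ≈ -6.4063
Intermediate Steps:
-132970/236656 + 123200/M = -132970/236656 + 123200/(-21080) = -132970*1/236656 + 123200*(-1/21080) = -66485/118328 - 3080/527 = -399487835/62358856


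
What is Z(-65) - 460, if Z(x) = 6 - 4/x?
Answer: -29506/65 ≈ -453.94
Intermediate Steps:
Z(x) = 6 - 4/x
Z(-65) - 460 = (6 - 4/(-65)) - 460 = (6 - 4*(-1/65)) - 460 = (6 + 4/65) - 460 = 394/65 - 460 = -29506/65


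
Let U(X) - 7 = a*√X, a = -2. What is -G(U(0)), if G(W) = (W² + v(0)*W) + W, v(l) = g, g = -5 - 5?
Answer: 14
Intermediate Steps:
g = -10
U(X) = 7 - 2*√X
v(l) = -10
G(W) = W² - 9*W (G(W) = (W² - 10*W) + W = W² - 9*W)
-G(U(0)) = -(7 - 2*√0)*(-9 + (7 - 2*√0)) = -(7 - 2*0)*(-9 + (7 - 2*0)) = -(7 + 0)*(-9 + (7 + 0)) = -7*(-9 + 7) = -7*(-2) = -1*(-14) = 14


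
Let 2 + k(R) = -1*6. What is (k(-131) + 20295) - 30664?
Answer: -10377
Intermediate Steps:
k(R) = -8 (k(R) = -2 - 1*6 = -2 - 6 = -8)
(k(-131) + 20295) - 30664 = (-8 + 20295) - 30664 = 20287 - 30664 = -10377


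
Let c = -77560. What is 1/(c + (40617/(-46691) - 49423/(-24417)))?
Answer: -1140054147/88421283777316 ≈ -1.2893e-5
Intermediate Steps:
1/(c + (40617/(-46691) - 49423/(-24417))) = 1/(-77560 + (40617/(-46691) - 49423/(-24417))) = 1/(-77560 + (40617*(-1/46691) - 49423*(-1/24417))) = 1/(-77560 + (-40617/46691 + 49423/24417)) = 1/(-77560 + 1315864004/1140054147) = 1/(-88421283777316/1140054147) = -1140054147/88421283777316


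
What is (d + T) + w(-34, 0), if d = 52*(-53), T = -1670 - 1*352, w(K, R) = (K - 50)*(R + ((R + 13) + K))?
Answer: -3014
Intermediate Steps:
w(K, R) = (-50 + K)*(13 + K + 2*R) (w(K, R) = (-50 + K)*(R + ((13 + R) + K)) = (-50 + K)*(R + (13 + K + R)) = (-50 + K)*(13 + K + 2*R))
T = -2022 (T = -1670 - 352 = -2022)
d = -2756
(d + T) + w(-34, 0) = (-2756 - 2022) + (-650 + (-34)² - 100*0 - 37*(-34) + 2*(-34)*0) = -4778 + (-650 + 1156 + 0 + 1258 + 0) = -4778 + 1764 = -3014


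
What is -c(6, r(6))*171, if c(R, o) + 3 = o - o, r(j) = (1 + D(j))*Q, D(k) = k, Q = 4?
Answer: 513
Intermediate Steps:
r(j) = 4 + 4*j (r(j) = (1 + j)*4 = 4 + 4*j)
c(R, o) = -3 (c(R, o) = -3 + (o - o) = -3 + 0 = -3)
-c(6, r(6))*171 = -1*(-3)*171 = 3*171 = 513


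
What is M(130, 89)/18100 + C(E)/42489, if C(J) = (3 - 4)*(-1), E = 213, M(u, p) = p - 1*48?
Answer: 1760149/769050900 ≈ 0.0022887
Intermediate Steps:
M(u, p) = -48 + p (M(u, p) = p - 48 = -48 + p)
C(J) = 1 (C(J) = -1*(-1) = 1)
M(130, 89)/18100 + C(E)/42489 = (-48 + 89)/18100 + 1/42489 = 41*(1/18100) + 1*(1/42489) = 41/18100 + 1/42489 = 1760149/769050900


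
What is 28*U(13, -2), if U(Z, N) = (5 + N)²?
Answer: 252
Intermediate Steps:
28*U(13, -2) = 28*(5 - 2)² = 28*3² = 28*9 = 252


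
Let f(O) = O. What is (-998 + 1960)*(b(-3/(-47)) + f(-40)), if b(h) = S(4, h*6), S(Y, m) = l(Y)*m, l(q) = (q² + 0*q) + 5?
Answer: -1444924/47 ≈ -30743.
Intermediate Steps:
l(q) = 5 + q² (l(q) = (q² + 0) + 5 = q² + 5 = 5 + q²)
S(Y, m) = m*(5 + Y²) (S(Y, m) = (5 + Y²)*m = m*(5 + Y²))
b(h) = 126*h (b(h) = (h*6)*(5 + 4²) = (6*h)*(5 + 16) = (6*h)*21 = 126*h)
(-998 + 1960)*(b(-3/(-47)) + f(-40)) = (-998 + 1960)*(126*(-3/(-47)) - 40) = 962*(126*(-3*(-1/47)) - 40) = 962*(126*(3/47) - 40) = 962*(378/47 - 40) = 962*(-1502/47) = -1444924/47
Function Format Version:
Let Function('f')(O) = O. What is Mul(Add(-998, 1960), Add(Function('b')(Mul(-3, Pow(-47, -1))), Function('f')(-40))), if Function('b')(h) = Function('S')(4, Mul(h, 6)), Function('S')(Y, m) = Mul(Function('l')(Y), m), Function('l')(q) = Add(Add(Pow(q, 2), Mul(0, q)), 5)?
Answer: Rational(-1444924, 47) ≈ -30743.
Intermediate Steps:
Function('l')(q) = Add(5, Pow(q, 2)) (Function('l')(q) = Add(Add(Pow(q, 2), 0), 5) = Add(Pow(q, 2), 5) = Add(5, Pow(q, 2)))
Function('S')(Y, m) = Mul(m, Add(5, Pow(Y, 2))) (Function('S')(Y, m) = Mul(Add(5, Pow(Y, 2)), m) = Mul(m, Add(5, Pow(Y, 2))))
Function('b')(h) = Mul(126, h) (Function('b')(h) = Mul(Mul(h, 6), Add(5, Pow(4, 2))) = Mul(Mul(6, h), Add(5, 16)) = Mul(Mul(6, h), 21) = Mul(126, h))
Mul(Add(-998, 1960), Add(Function('b')(Mul(-3, Pow(-47, -1))), Function('f')(-40))) = Mul(Add(-998, 1960), Add(Mul(126, Mul(-3, Pow(-47, -1))), -40)) = Mul(962, Add(Mul(126, Mul(-3, Rational(-1, 47))), -40)) = Mul(962, Add(Mul(126, Rational(3, 47)), -40)) = Mul(962, Add(Rational(378, 47), -40)) = Mul(962, Rational(-1502, 47)) = Rational(-1444924, 47)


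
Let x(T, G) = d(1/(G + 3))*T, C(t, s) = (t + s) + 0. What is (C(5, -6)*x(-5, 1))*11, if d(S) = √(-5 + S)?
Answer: 55*I*√19/2 ≈ 119.87*I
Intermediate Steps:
C(t, s) = s + t (C(t, s) = (s + t) + 0 = s + t)
x(T, G) = T*√(-5 + 1/(3 + G)) (x(T, G) = √(-5 + 1/(G + 3))*T = √(-5 + 1/(3 + G))*T = T*√(-5 + 1/(3 + G)))
(C(5, -6)*x(-5, 1))*11 = ((-6 + 5)*(-5*√(-14 - 5*1)/√(3 + 1)))*11 = -(-5)*√((-14 - 5)/4)*11 = -(-5)*√((¼)*(-19))*11 = -(-5)*√(-19/4)*11 = -(-5)*I*√19/2*11 = (5*I*√19/2)*11 = 55*I*√19/2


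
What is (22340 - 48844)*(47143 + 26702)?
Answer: -1957187880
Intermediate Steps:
(22340 - 48844)*(47143 + 26702) = -26504*73845 = -1957187880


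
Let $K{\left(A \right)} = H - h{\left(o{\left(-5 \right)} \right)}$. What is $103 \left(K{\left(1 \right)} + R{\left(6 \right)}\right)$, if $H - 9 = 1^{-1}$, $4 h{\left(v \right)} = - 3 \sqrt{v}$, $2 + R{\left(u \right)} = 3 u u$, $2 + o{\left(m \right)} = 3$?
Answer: $\frac{48101}{4} \approx 12025.0$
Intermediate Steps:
$o{\left(m \right)} = 1$ ($o{\left(m \right)} = -2 + 3 = 1$)
$R{\left(u \right)} = -2 + 3 u^{2}$ ($R{\left(u \right)} = -2 + 3 u u = -2 + 3 u^{2}$)
$h{\left(v \right)} = - \frac{3 \sqrt{v}}{4}$ ($h{\left(v \right)} = \frac{\left(-3\right) \sqrt{v}}{4} = - \frac{3 \sqrt{v}}{4}$)
$H = 10$ ($H = 9 + 1^{-1} = 9 + 1 = 10$)
$K{\left(A \right)} = \frac{43}{4}$ ($K{\left(A \right)} = 10 - - \frac{3 \sqrt{1}}{4} = 10 - \left(- \frac{3}{4}\right) 1 = 10 - - \frac{3}{4} = 10 + \frac{3}{4} = \frac{43}{4}$)
$103 \left(K{\left(1 \right)} + R{\left(6 \right)}\right) = 103 \left(\frac{43}{4} - \left(2 - 3 \cdot 6^{2}\right)\right) = 103 \left(\frac{43}{4} + \left(-2 + 3 \cdot 36\right)\right) = 103 \left(\frac{43}{4} + \left(-2 + 108\right)\right) = 103 \left(\frac{43}{4} + 106\right) = 103 \cdot \frac{467}{4} = \frac{48101}{4}$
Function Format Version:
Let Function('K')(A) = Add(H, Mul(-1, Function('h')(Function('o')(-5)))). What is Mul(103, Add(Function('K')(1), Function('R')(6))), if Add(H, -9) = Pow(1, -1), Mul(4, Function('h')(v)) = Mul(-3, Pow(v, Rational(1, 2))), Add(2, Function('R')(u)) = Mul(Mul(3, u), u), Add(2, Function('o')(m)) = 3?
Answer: Rational(48101, 4) ≈ 12025.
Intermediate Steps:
Function('o')(m) = 1 (Function('o')(m) = Add(-2, 3) = 1)
Function('R')(u) = Add(-2, Mul(3, Pow(u, 2))) (Function('R')(u) = Add(-2, Mul(Mul(3, u), u)) = Add(-2, Mul(3, Pow(u, 2))))
Function('h')(v) = Mul(Rational(-3, 4), Pow(v, Rational(1, 2))) (Function('h')(v) = Mul(Rational(1, 4), Mul(-3, Pow(v, Rational(1, 2)))) = Mul(Rational(-3, 4), Pow(v, Rational(1, 2))))
H = 10 (H = Add(9, Pow(1, -1)) = Add(9, 1) = 10)
Function('K')(A) = Rational(43, 4) (Function('K')(A) = Add(10, Mul(-1, Mul(Rational(-3, 4), Pow(1, Rational(1, 2))))) = Add(10, Mul(-1, Mul(Rational(-3, 4), 1))) = Add(10, Mul(-1, Rational(-3, 4))) = Add(10, Rational(3, 4)) = Rational(43, 4))
Mul(103, Add(Function('K')(1), Function('R')(6))) = Mul(103, Add(Rational(43, 4), Add(-2, Mul(3, Pow(6, 2))))) = Mul(103, Add(Rational(43, 4), Add(-2, Mul(3, 36)))) = Mul(103, Add(Rational(43, 4), Add(-2, 108))) = Mul(103, Add(Rational(43, 4), 106)) = Mul(103, Rational(467, 4)) = Rational(48101, 4)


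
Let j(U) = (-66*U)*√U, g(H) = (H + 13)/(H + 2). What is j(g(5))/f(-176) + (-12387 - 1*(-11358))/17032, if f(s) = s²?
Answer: -1029/17032 - 81*√14/34496 ≈ -0.069201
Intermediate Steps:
g(H) = (13 + H)/(2 + H)
j(U) = -66*U^(3/2)
j(g(5))/f(-176) + (-12387 - 1*(-11358))/17032 = (-66*(13 + 5)^(3/2)/(2 + 5)^(3/2))/((-176)²) + (-12387 - 1*(-11358))/17032 = -66*54*√14/49/30976 + (-12387 + 11358)*(1/17032) = -66*54*√14/49*(1/30976) - 1029*1/17032 = -3564*√14/49*(1/30976) - 1029/17032 = -81*√14/34496 - 1029/17032 = -1029/17032 - 81*√14/34496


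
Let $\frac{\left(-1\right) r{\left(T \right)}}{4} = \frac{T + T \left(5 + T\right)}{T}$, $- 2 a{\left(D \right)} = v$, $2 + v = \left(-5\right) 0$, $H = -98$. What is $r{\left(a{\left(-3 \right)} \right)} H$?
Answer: $2744$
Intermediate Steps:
$v = -2$ ($v = -2 - 0 = -2 + 0 = -2$)
$a{\left(D \right)} = 1$ ($a{\left(D \right)} = \left(- \frac{1}{2}\right) \left(-2\right) = 1$)
$r{\left(T \right)} = - \frac{4 \left(T + T \left(5 + T\right)\right)}{T}$ ($r{\left(T \right)} = - 4 \frac{T + T \left(5 + T\right)}{T} = - \frac{4 \left(T + T \left(5 + T\right)\right)}{T}$)
$r{\left(a{\left(-3 \right)} \right)} H = \left(-24 - 4\right) \left(-98\right) = \left(-28\right) \left(-98\right) = 2744$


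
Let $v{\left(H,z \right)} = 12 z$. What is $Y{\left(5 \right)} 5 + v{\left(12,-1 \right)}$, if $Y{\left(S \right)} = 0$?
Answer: $-12$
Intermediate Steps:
$Y{\left(5 \right)} 5 + v{\left(12,-1 \right)} = 0 \cdot 5 + 12 \left(-1\right) = 0 - 12 = -12$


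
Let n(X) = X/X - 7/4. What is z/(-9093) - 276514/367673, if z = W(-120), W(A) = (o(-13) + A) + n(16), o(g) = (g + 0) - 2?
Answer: -3285906923/4457667452 ≈ -0.73714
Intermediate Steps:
o(g) = -2 + g (o(g) = g - 2 = -2 + g)
n(X) = -3/4 (n(X) = 1 - 7*1/4 = 1 - 7/4 = -3/4)
W(A) = -63/4 + A (W(A) = ((-2 - 13) + A) - 3/4 = (-15 + A) - 3/4 = -63/4 + A)
z = -543/4 (z = -63/4 - 120 = -543/4 ≈ -135.75)
z/(-9093) - 276514/367673 = -543/4/(-9093) - 276514/367673 = -543/4*(-1/9093) - 276514*1/367673 = 181/12124 - 276514/367673 = -3285906923/4457667452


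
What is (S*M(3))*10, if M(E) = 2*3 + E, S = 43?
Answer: 3870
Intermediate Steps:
M(E) = 6 + E
(S*M(3))*10 = (43*(6 + 3))*10 = (43*9)*10 = 387*10 = 3870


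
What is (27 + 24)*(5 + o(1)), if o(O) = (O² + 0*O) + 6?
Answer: 612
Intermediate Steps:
o(O) = 6 + O² (o(O) = (O² + 0) + 6 = O² + 6 = 6 + O²)
(27 + 24)*(5 + o(1)) = (27 + 24)*(5 + (6 + 1²)) = 51*(5 + (6 + 1)) = 51*(5 + 7) = 51*12 = 612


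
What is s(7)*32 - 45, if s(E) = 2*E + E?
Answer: 627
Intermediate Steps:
s(E) = 3*E
s(7)*32 - 45 = (3*7)*32 - 45 = 21*32 - 45 = 672 - 45 = 627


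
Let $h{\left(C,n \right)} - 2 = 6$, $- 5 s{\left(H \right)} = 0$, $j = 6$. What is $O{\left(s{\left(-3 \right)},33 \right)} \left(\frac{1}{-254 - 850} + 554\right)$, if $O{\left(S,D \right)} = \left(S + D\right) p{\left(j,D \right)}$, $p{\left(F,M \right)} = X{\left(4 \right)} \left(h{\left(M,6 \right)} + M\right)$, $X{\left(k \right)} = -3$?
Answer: $- \frac{827515095}{368} \approx -2.2487 \cdot 10^{6}$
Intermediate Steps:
$s{\left(H \right)} = 0$ ($s{\left(H \right)} = \left(- \frac{1}{5}\right) 0 = 0$)
$h{\left(C,n \right)} = 8$ ($h{\left(C,n \right)} = 2 + 6 = 8$)
$p{\left(F,M \right)} = -24 - 3 M$ ($p{\left(F,M \right)} = - 3 \left(8 + M\right) = -24 - 3 M$)
$O{\left(S,D \right)} = \left(-24 - 3 D\right) \left(D + S\right)$ ($O{\left(S,D \right)} = \left(S + D\right) \left(-24 - 3 D\right) = \left(D + S\right) \left(-24 - 3 D\right) = \left(-24 - 3 D\right) \left(D + S\right)$)
$O{\left(s{\left(-3 \right)},33 \right)} \left(\frac{1}{-254 - 850} + 554\right) = 3 \left(-8 - 33\right) \left(33 + 0\right) \left(\frac{1}{-254 - 850} + 554\right) = 3 \left(-8 - 33\right) 33 \left(\frac{1}{-1104} + 554\right) = 3 \left(-41\right) 33 \left(- \frac{1}{1104} + 554\right) = \left(-4059\right) \frac{611615}{1104} = - \frac{827515095}{368}$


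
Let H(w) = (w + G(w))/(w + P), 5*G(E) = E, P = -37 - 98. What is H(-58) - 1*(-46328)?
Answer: 44706868/965 ≈ 46328.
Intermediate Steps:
P = -135
G(E) = E/5
H(w) = 6*w/(5*(-135 + w)) (H(w) = (w + w/5)/(w - 135) = (6*w/5)/(-135 + w) = 6*w/(5*(-135 + w)))
H(-58) - 1*(-46328) = (6/5)*(-58)/(-135 - 58) - 1*(-46328) = (6/5)*(-58)/(-193) + 46328 = (6/5)*(-58)*(-1/193) + 46328 = 348/965 + 46328 = 44706868/965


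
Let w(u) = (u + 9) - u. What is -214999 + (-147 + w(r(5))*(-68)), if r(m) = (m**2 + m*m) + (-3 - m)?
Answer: -215758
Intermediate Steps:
r(m) = -3 - m + 2*m**2 (r(m) = (m**2 + m**2) + (-3 - m) = 2*m**2 + (-3 - m) = -3 - m + 2*m**2)
w(u) = 9 (w(u) = (9 + u) - u = 9)
-214999 + (-147 + w(r(5))*(-68)) = -214999 + (-147 + 9*(-68)) = -214999 + (-147 - 612) = -214999 - 759 = -215758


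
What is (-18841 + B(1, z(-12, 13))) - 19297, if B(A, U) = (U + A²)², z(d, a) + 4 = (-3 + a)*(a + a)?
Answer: 27911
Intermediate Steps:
z(d, a) = -4 + 2*a*(-3 + a) (z(d, a) = -4 + (-3 + a)*(a + a) = -4 + (-3 + a)*(2*a) = -4 + 2*a*(-3 + a))
(-18841 + B(1, z(-12, 13))) - 19297 = (-18841 + ((-4 - 6*13 + 2*13²) + 1²)²) - 19297 = (-18841 + ((-4 - 78 + 2*169) + 1)²) - 19297 = (-18841 + ((-4 - 78 + 338) + 1)²) - 19297 = (-18841 + (256 + 1)²) - 19297 = (-18841 + 257²) - 19297 = (-18841 + 66049) - 19297 = 47208 - 19297 = 27911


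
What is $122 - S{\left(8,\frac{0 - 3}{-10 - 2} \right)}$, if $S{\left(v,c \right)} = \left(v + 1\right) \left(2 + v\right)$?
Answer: $32$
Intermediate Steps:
$S{\left(v,c \right)} = \left(1 + v\right) \left(2 + v\right)$
$122 - S{\left(8,\frac{0 - 3}{-10 - 2} \right)} = 122 - \left(2 + 8^{2} + 3 \cdot 8\right) = 122 - \left(2 + 64 + 24\right) = 122 - 90 = 32$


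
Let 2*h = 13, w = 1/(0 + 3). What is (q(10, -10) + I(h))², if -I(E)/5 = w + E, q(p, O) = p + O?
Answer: 42025/36 ≈ 1167.4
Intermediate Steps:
w = ⅓ (w = 1/3 = ⅓ ≈ 0.33333)
q(p, O) = O + p
h = 13/2 (h = (½)*13 = 13/2 ≈ 6.5000)
I(E) = -5/3 - 5*E (I(E) = -5*(⅓ + E) = -5/3 - 5*E)
(q(10, -10) + I(h))² = ((-10 + 10) + (-5/3 - 5*13/2))² = (0 + (-5/3 - 65/2))² = (0 - 205/6)² = (-205/6)² = 42025/36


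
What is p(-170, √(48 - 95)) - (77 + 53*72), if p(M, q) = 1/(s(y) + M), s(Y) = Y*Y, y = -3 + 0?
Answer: -626774/161 ≈ -3893.0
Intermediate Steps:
y = -3
s(Y) = Y²
p(M, q) = 1/(9 + M) (p(M, q) = 1/((-3)² + M) = 1/(9 + M))
p(-170, √(48 - 95)) - (77 + 53*72) = 1/(9 - 170) - (77 + 53*72) = 1/(-161) - (77 + 3816) = -1/161 - 1*3893 = -1/161 - 3893 = -626774/161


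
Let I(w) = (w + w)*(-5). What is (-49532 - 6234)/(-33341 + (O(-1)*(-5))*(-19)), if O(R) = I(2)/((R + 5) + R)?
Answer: 167298/101923 ≈ 1.6414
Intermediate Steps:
I(w) = -10*w (I(w) = (2*w)*(-5) = -10*w)
O(R) = -20/(5 + 2*R) (O(R) = (-10*2)/((R + 5) + R) = -20/((5 + R) + R) = -20/(5 + 2*R))
(-49532 - 6234)/(-33341 + (O(-1)*(-5))*(-19)) = (-49532 - 6234)/(-33341 + (-20/(5 + 2*(-1))*(-5))*(-19)) = -55766/(-33341 + (-20/(5 - 2)*(-5))*(-19)) = -55766/(-33341 + (-20/3*(-5))*(-19)) = -55766/(-33341 + (-20*1/3*(-5))*(-19)) = -55766/(-33341 - 20/3*(-5)*(-19)) = -55766/(-33341 + (100/3)*(-19)) = -55766/(-33341 - 1900/3) = -55766/(-101923/3) = -55766*(-3/101923) = 167298/101923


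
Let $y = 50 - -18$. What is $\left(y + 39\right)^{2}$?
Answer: $11449$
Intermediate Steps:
$y = 68$ ($y = 50 + 18 = 68$)
$\left(y + 39\right)^{2} = \left(68 + 39\right)^{2} = 107^{2} = 11449$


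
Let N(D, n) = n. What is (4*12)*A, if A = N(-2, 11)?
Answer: 528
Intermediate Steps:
A = 11
(4*12)*A = (4*12)*11 = 48*11 = 528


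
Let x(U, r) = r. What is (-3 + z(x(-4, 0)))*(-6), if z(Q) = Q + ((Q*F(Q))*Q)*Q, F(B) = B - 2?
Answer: 18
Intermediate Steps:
F(B) = -2 + B
z(Q) = Q + Q³*(-2 + Q) (z(Q) = Q + ((Q*(-2 + Q))*Q)*Q = Q + (Q²*(-2 + Q))*Q = Q + Q³*(-2 + Q))
(-3 + z(x(-4, 0)))*(-6) = (-3 + 0*(1 + 0²*(-2 + 0)))*(-6) = (-3 + 0*(1 + 0*(-2)))*(-6) = (-3 + 0*(1 + 0))*(-6) = (-3 + 0*1)*(-6) = (-3 + 0)*(-6) = -3*(-6) = 18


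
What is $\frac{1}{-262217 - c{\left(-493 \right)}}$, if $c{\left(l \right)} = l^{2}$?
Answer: $- \frac{1}{505266} \approx -1.9792 \cdot 10^{-6}$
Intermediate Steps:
$\frac{1}{-262217 - c{\left(-493 \right)}} = \frac{1}{-262217 - \left(-493\right)^{2}} = \frac{1}{-262217 - 243049} = \frac{1}{-505266} = - \frac{1}{505266}$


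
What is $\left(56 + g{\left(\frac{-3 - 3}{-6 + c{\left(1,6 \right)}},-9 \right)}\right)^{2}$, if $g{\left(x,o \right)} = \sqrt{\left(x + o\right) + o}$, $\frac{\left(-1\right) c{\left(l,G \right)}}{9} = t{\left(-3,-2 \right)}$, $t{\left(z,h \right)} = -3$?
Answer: $\frac{21824}{7} + 128 i \sqrt{14} \approx 3117.7 + 478.93 i$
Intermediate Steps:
$c{\left(l,G \right)} = 27$ ($c{\left(l,G \right)} = \left(-9\right) \left(-3\right) = 27$)
$g{\left(x,o \right)} = \sqrt{x + 2 o}$ ($g{\left(x,o \right)} = \sqrt{\left(o + x\right) + o} = \sqrt{x + 2 o}$)
$\left(56 + g{\left(\frac{-3 - 3}{-6 + c{\left(1,6 \right)}},-9 \right)}\right)^{2} = \left(56 + \sqrt{\frac{-3 - 3}{-6 + 27} + 2 \left(-9\right)}\right)^{2} = \left(56 + \sqrt{- \frac{6}{21} - 18}\right)^{2} = \left(56 + \sqrt{\left(-6\right) \frac{1}{21} - 18}\right)^{2} = \left(56 + \sqrt{- \frac{2}{7} - 18}\right)^{2} = \left(56 + \sqrt{- \frac{128}{7}}\right)^{2} = \left(56 + \frac{8 i \sqrt{14}}{7}\right)^{2}$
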